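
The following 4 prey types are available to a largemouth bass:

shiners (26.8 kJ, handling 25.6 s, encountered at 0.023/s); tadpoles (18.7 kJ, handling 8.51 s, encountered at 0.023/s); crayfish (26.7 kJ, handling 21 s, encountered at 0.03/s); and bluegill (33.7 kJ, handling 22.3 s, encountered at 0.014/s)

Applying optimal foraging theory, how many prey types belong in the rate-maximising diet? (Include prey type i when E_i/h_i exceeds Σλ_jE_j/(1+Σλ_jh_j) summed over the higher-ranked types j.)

Profitabilities (E/h, kJ/s): tadpoles 2.2, bluegill 1.51, crayfish 1.27, shiners 1.05. Add prey in this order while the next type's profitability exceeds the intake rate on those already taken.
Rate on top 1: 0.3597. bluegill: 1.51 > 0.3597 → include.
Rate on top 2: 0.5981. crayfish: 1.27 > 0.5981 → include.
Rate on top 3: 0.7965. shiners: 1.05 > 0.7965 → include.
Optimal diet: tadpoles, bluegill, crayfish, shiners — 4 of 4 types.

4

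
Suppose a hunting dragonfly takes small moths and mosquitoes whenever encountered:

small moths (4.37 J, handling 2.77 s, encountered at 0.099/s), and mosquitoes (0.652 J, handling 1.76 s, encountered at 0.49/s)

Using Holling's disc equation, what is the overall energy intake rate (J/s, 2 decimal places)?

0.35 J/s

Energy encountered per unit search time: 0.099×4.37 + 0.49×0.652 = 0.7521 J/s.
Handling time per unit search time: 0.099×2.77 + 0.49×1.76 = 1.137.
Rate = 0.7521/(1 + 1.137) = 0.352 J/s.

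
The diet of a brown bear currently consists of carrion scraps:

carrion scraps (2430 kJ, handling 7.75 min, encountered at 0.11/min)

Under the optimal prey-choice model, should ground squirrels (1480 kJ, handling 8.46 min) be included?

On carrion scraps alone, R = ΣλE/(1+Σλh) = 267.3/1.853 = 144.3 kJ/min.
ground squirrels: E/h = 1480/8.46 = 174.9 kJ/min.
174.9 > 144.3, so adding ground squirrels raises the average — include it.

Yes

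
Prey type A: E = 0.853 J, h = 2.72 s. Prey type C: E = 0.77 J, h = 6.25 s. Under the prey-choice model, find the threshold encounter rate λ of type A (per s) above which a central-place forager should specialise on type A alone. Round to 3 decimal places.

0.238 per s

The zero-one rule: include type C iff E₂/h₂ > λE₁/(1+λh₁). Equality gives the switch point.
λE₁h₂ = E₂ + λE₂h₁ ⇒ λ = E₂/(E₁h₂ − E₂h₁) = 0.77/(5.331 − 2.094) = 0.2379 per s.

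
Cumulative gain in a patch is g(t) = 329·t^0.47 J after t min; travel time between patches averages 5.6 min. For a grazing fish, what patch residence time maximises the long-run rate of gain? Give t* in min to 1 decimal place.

5.0 min

Maximise g(t)/(T+t): set derivative to zero → g'(t)(T+t) = g(t).
g'(t) = 0.47·329·t^-0.53. Setting 0.47·329·t^-0.53 = 329·t^0.47/(5.6+t) gives 0.47(5.6+t) = t, so 0.53·t = 0.47×5.6.
t* = 0.47×5.6/0.53 = 4.966 min.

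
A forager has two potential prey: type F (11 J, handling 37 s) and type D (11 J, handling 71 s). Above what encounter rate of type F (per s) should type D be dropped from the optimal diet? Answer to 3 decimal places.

0.029 per s

At the threshold, the rate on type F alone equals the profitability of type D: λ·11/(1 + λ·37) = 11/71 = 0.1549.
Rearranging, λ(11 − 0.1549×37) = 0.1549, so λ = 0.1549/5.268 = 0.02941 per s.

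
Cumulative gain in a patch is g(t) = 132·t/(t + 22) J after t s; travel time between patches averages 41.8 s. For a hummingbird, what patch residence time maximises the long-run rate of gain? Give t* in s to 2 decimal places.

Maximise g(t)/(T+t): set derivative to zero → g'(t)(T+t) = g(t).
g'(t) = 132·22/(t + 22)². Setting 132·22/(t+22)² = 132t/[(t+22)(41.8+t)] gives 22(41.8+t) = t(t+22), so t² = 22×41.8 = 919.6.
t* = √919.6 = 30.32 s.

30.32 s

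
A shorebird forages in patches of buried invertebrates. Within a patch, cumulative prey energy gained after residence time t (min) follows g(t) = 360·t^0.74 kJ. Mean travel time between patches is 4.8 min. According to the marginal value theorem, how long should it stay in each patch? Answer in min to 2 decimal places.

By the marginal value theorem, leave when the instantaneous gain rate g'(t) equals the habitat-wide average g(t)/(T + t).
g'(t) = 0.74·360·t^-0.26. Setting 0.74·360·t^-0.26 = 360·t^0.74/(4.8+t) gives 0.74(4.8+t) = t, so 0.26·t = 0.74×4.8.
t* = 0.74×4.8/0.26 = 13.66 min.

13.66 min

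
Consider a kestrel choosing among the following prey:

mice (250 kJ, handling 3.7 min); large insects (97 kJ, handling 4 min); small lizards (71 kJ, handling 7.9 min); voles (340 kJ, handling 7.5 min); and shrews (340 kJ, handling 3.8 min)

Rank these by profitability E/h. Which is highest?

Profitability E/h (kJ/min): mice = 250/3.7 = 67.6, large insects = 97/4 = 24.2, small lizards = 71/7.9 = 8.99, voles = 340/7.5 = 45.3, shrews = 340/3.8 = 89.5.
Ranked: shrews > mice > voles > large insects > small lizards.

shrews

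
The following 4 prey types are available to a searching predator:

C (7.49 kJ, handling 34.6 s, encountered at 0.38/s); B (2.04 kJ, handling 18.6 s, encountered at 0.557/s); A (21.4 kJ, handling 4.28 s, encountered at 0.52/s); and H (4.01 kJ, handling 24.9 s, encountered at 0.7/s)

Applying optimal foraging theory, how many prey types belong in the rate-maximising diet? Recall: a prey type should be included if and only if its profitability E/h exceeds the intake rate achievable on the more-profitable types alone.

Rank by E/h (kJ/s): A 5, C 0.216, H 0.161, B 0.11. Include each in turn until the next type's E/h falls below the running intake rate.
Rate on top 1: 3.45. C: 0.216 < 3.45 → exclude; stop.
Optimal diet: A — 1 of 4 types.

1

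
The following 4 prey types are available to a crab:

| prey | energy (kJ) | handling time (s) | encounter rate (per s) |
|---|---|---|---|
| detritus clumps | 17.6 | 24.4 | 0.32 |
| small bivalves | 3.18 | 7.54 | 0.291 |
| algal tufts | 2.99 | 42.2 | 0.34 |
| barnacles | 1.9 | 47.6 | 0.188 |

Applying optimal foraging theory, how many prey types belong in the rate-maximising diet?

E/h in descending order: detritus clumps 0.721, small bivalves 0.422, algal tufts 0.0709, barnacles 0.0399 kJ/s. The optimal diet is the largest prefix of this list for which every included type satisfies E_i/h_i > R on the types above it.
Rate on top 1: 0.6394. small bivalves: 0.422 < 0.6394 → exclude; stop.
Optimal diet: detritus clumps — 1 of 4 types.

1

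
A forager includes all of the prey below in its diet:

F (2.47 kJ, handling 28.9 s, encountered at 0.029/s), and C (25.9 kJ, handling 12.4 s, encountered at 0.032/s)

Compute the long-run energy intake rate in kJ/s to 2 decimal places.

0.40 kJ/s

R = Σλ_iE_i / (1 + Σλ_ih_i)
Numerator: 0.029×2.47 + 0.032×25.9 = 0.9004
Denominator: 1 + 0.029×28.9 + 0.032×12.4 = 2.235
R = 0.9004/2.235 = 0.4029 kJ/s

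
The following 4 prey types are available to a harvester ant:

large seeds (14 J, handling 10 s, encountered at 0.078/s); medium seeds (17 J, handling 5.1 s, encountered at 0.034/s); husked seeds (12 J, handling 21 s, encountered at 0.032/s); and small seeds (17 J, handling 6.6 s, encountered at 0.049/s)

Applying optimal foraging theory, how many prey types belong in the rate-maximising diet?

Profitabilities (E/h, J/s): medium seeds 3.33, small seeds 2.58, large seeds 1.4, husked seeds 0.571. Add prey in this order while the next type's profitability exceeds the intake rate on those already taken.
Rate on top 1: 0.4926. small seeds: 2.58 > 0.4926 → include.
Rate on top 2: 0.9427. large seeds: 1.4 > 0.9427 → include.
Rate on top 3: 1.099. husked seeds: 0.571 < 1.099 → exclude; stop.
Optimal diet: medium seeds, small seeds, large seeds — 3 of 4 types.

3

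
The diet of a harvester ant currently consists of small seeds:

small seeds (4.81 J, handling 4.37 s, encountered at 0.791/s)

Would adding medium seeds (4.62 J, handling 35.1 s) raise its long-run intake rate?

No

Current rate: (0.791×4.81)/(1 + 0.791×4.37) = 0.8537 J/s.
medium seeds: E/h = 4.62/35.1 = 0.1316 J/s.
0.1316 < 0.8537, so adding medium seeds would lower the average — exclude it.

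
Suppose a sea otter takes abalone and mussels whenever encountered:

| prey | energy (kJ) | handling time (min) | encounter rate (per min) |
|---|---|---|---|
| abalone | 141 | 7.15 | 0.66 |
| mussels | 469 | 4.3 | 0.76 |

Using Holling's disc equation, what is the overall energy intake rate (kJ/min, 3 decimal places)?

Energy encountered per unit search time: 0.66×141 + 0.76×469 = 449.5 kJ/min.
Handling time per unit search time: 0.66×7.15 + 0.76×4.3 = 7.987.
Rate = 449.5/(1 + 7.987) = 50.02 kJ/min.

50.017 kJ/min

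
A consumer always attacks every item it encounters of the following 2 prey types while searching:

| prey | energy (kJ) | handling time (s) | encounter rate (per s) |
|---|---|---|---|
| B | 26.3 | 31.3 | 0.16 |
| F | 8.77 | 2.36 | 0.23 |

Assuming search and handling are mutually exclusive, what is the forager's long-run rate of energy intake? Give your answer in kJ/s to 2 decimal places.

0.95 kJ/s

Energy encountered per unit search time: 0.16×26.3 + 0.23×8.77 = 6.225 kJ/s.
Handling time per unit search time: 0.16×31.3 + 0.23×2.36 = 5.551.
Rate = 6.225/(1 + 5.551) = 0.9503 kJ/s.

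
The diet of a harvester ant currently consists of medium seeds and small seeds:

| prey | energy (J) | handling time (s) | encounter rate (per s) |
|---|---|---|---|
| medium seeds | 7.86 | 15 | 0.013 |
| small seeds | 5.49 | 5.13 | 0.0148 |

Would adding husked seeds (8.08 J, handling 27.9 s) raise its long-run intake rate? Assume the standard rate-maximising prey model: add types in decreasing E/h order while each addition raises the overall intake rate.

On medium seeds and small seeds alone, R = ΣλE/(1+Σλh) = 0.1834/1.271 = 0.1443 J/s.
husked seeds: E/h = 8.08/27.9 = 0.2896 J/s.
0.2896 > 0.1443, so adding husked seeds raises the average — include it.

Yes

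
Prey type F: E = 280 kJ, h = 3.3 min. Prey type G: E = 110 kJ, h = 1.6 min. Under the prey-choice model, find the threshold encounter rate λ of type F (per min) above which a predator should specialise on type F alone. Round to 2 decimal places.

The zero-one rule: include type G iff E₂/h₂ > λE₁/(1+λh₁). Equality gives the switch point.
λE₁h₂ = E₂ + λE₂h₁ ⇒ λ = E₂/(E₁h₂ − E₂h₁) = 110/(448 − 363) = 1.294 per min.

1.29 per min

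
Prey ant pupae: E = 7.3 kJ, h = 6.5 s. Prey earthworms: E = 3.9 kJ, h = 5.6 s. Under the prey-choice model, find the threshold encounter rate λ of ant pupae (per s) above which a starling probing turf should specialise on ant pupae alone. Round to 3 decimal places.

The zero-one rule: include earthworms iff E₂/h₂ > λE₁/(1+λh₁). Equality gives the switch point.
λE₁h₂ = E₂ + λE₂h₁ ⇒ λ = E₂/(E₁h₂ − E₂h₁) = 3.9/(40.88 − 25.35) = 0.2511 per s.

0.251 per s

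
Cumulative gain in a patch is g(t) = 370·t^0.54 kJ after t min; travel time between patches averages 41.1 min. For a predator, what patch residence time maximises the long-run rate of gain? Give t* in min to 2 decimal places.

48.25 min

Optimal t* satisfies g'(t*) = g(t*)/(T + t*).
g'(t) = 0.54·370·t^-0.46. Setting 0.54·370·t^-0.46 = 370·t^0.54/(41.1+t) gives 0.54(41.1+t) = t, so 0.46·t = 0.54×41.1.
t* = 0.54×41.1/0.46 = 48.25 min.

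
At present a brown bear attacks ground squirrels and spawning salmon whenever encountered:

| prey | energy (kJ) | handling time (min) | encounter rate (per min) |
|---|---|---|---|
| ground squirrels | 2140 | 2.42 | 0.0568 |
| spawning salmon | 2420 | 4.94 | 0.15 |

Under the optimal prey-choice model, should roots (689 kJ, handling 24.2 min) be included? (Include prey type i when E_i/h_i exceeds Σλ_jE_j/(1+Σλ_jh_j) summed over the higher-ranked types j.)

No

Intake rate on the current diet: R = (0.0568×2140 + 0.15×2420) / (1 + 0.0568×2.42 + 0.15×4.94) = 484.6/1.878 = 258 kJ/min.
roots: E/h = 689/24.2 = 28.47 kJ/min.
28.47 < 258, so adding roots would lower the average — exclude it.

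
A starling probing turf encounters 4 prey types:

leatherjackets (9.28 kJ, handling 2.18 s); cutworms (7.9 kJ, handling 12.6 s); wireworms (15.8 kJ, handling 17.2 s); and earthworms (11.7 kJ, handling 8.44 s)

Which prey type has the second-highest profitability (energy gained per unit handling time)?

Profitability E/h (kJ/s): leatherjackets = 9.28/2.18 = 4.26, cutworms = 7.9/12.6 = 0.627, wireworms = 15.8/17.2 = 0.919, earthworms = 11.7/8.44 = 1.39.
Ranked: leatherjackets > earthworms > wireworms > cutworms.

earthworms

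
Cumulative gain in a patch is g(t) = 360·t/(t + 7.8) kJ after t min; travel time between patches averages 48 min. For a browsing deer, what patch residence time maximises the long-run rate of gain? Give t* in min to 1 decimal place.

19.3 min

Maximise g(t)/(T+t): set derivative to zero → g'(t)(T+t) = g(t).
g'(t) = 360·7.8/(t + 7.8)². Setting 360·7.8/(t+7.8)² = 360t/[(t+7.8)(48+t)] gives 7.8(48+t) = t(t+7.8), so t² = 7.8×48 = 374.4.
t* = √374.4 = 19.35 min.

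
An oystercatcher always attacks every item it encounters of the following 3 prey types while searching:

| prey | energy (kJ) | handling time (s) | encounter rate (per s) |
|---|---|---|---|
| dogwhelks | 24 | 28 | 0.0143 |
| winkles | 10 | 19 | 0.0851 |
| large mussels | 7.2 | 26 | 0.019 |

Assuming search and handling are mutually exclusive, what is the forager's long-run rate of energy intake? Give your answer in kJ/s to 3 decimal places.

Energy encountered per unit search time: 0.0143×24 + 0.0851×10 + 0.019×7.2 = 1.331 kJ/s.
Handling time per unit search time: 0.0143×28 + 0.0851×19 + 0.019×26 = 2.511.
Rate = 1.331/(1 + 2.511) = 0.3791 kJ/s.

0.379 kJ/s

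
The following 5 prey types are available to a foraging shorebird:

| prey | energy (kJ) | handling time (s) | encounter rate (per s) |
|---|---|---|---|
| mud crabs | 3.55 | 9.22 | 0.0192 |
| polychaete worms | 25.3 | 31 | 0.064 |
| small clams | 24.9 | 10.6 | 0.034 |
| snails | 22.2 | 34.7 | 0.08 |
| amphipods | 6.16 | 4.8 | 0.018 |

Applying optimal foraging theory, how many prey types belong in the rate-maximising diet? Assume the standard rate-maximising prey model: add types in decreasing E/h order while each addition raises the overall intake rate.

3

Profitabilities (E/h, kJ/s): small clams 2.35, amphipods 1.28, polychaete worms 0.816, snails 0.64, mud crabs 0.385. Add prey in this order while the next type's profitability exceeds the intake rate on those already taken.
Rate on top 1: 0.6223. amphipods: 1.28 > 0.6223 → include.
Rate on top 2: 0.6618. polychaete worms: 0.816 > 0.6618 → include.
Rate on top 3: 0.751. snails: 0.64 < 0.751 → exclude; stop.
Optimal diet: small clams, amphipods, polychaete worms — 3 of 5 types.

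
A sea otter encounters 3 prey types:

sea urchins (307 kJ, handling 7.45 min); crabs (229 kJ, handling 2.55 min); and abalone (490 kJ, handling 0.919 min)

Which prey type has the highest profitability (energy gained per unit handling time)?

abalone

Profitability E/h (kJ/min): sea urchins = 307/7.45 = 41.2, crabs = 229/2.55 = 89.8, abalone = 490/0.919 = 533.
Ranked: abalone > crabs > sea urchins.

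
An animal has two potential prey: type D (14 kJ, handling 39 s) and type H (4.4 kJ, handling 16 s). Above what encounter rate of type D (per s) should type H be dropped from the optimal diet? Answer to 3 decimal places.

At the threshold, the rate on type D alone equals the profitability of type H: λ·14/(1 + λ·39) = 4.4/16 = 0.275.
Rearranging, λ(14 − 0.275×39) = 0.275, so λ = 0.275/3.275 = 0.08397 per s.

0.084 per s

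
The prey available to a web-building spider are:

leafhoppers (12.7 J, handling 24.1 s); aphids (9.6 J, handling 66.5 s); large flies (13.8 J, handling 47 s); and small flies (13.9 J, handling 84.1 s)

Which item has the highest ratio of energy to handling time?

leafhoppers

In descending order of E/h:
leafhoppers: 12.7/24.1 = 0.527 J/s
large flies: 13.8/47 = 0.294 J/s
small flies: 13.9/84.1 = 0.165 J/s
aphids: 9.6/66.5 = 0.144 J/s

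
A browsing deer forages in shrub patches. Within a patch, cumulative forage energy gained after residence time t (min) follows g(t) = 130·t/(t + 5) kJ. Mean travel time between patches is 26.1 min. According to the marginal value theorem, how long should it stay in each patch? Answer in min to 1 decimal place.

11.4 min

Maximise g(t)/(T+t): set derivative to zero → g'(t)(T+t) = g(t).
g'(t) = 130·5/(t + 5)². Setting 130·5/(t+5)² = 130t/[(t+5)(26.1+t)] gives 5(26.1+t) = t(t+5), so t² = 5×26.1 = 130.5.
t* = √130.5 = 11.42 min.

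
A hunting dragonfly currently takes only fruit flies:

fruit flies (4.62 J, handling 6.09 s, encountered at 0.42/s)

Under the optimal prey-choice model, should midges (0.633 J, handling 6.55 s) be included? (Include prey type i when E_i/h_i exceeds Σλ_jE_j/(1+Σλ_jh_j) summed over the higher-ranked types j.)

Current rate: (0.42×4.62)/(1 + 0.42×6.09) = 0.5454 J/s.
midges: E/h = 0.633/6.55 = 0.09664 J/s.
Since 0.09664 < R, time spent handling midges is better spent searching.

No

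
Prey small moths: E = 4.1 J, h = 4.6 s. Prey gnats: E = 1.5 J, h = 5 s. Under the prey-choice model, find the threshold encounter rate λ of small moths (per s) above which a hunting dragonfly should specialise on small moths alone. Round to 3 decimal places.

0.110 per s

The zero-one rule: include gnats iff E₂/h₂ > λE₁/(1+λh₁). Equality gives the switch point.
λE₁h₂ = E₂ + λE₂h₁ ⇒ λ = E₂/(E₁h₂ − E₂h₁) = 1.5/(20.5 − 6.9) = 0.1103 per s.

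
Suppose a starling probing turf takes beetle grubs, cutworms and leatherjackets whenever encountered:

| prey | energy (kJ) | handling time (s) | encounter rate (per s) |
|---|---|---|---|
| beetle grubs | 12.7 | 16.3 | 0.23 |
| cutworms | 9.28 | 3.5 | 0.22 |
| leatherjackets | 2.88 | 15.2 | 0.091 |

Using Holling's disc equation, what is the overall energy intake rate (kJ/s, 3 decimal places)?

0.757 kJ/s

R = Σλ_iE_i / (1 + Σλ_ih_i)
Numerator: 0.23×12.7 + 0.22×9.28 + 0.091×2.88 = 5.225
Denominator: 1 + 0.23×16.3 + 0.22×3.5 + 0.091×15.2 = 6.902
R = 5.225/6.902 = 0.757 kJ/s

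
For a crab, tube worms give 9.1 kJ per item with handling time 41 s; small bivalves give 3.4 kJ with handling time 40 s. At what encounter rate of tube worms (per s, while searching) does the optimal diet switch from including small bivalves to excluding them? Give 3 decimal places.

0.015 per s

Drop small bivalves once their profitability E₂/h₂ falls below the rate achievable on tube worms alone: E₂/h₂ = λE₁/(1 + λh₁).
Solve for λ: λE₁h₂ = E₂(1 + λh₁) → λ(E₁h₂ − E₂h₁) = E₂ → λ = E₂/(E₁h₂ − E₂h₁).
λ = 3.4/(9.1×40 − 3.4×41) = 3.4/224.6 = 0.01514 per s.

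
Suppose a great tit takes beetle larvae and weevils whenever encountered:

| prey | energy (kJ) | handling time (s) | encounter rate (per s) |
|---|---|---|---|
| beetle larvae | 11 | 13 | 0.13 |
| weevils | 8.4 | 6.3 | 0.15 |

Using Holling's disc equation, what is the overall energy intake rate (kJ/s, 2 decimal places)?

R = Σλ_iE_i / (1 + Σλ_ih_i)
Numerator: 0.13×11 + 0.15×8.4 = 2.69
Denominator: 1 + 0.13×13 + 0.15×6.3 = 3.635
R = 2.69/3.635 = 0.74 kJ/s

0.74 kJ/s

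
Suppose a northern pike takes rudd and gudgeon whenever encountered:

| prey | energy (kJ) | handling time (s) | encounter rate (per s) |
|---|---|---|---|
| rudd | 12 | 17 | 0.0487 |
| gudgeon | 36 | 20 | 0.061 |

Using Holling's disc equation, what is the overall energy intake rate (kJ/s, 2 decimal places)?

Energy encountered per unit search time: 0.0487×12 + 0.061×36 = 2.78 kJ/s.
Handling time per unit search time: 0.0487×17 + 0.061×20 = 2.048.
Rate = 2.78/(1 + 2.048) = 0.9122 kJ/s.

0.91 kJ/s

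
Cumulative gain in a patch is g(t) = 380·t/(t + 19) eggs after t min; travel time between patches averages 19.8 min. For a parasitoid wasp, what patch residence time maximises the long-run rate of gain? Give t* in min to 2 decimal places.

Maximise g(t)/(T+t): set derivative to zero → g'(t)(T+t) = g(t).
g'(t) = 380·19/(t + 19)². Setting 380·19/(t+19)² = 380t/[(t+19)(19.8+t)] gives 19(19.8+t) = t(t+19), so t² = 19×19.8 = 376.2.
t* = √376.2 = 19.4 min.

19.40 min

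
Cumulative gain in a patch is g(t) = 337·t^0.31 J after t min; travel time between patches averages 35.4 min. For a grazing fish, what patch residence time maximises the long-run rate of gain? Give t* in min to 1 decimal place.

15.9 min

By the marginal value theorem, leave when the instantaneous gain rate g'(t) equals the habitat-wide average g(t)/(T + t).
g'(t) = 0.31·337·t^-0.69. Setting 0.31·337·t^-0.69 = 337·t^0.31/(35.4+t) gives 0.31(35.4+t) = t, so 0.69·t = 0.31×35.4.
t* = 0.31×35.4/0.69 = 15.9 min.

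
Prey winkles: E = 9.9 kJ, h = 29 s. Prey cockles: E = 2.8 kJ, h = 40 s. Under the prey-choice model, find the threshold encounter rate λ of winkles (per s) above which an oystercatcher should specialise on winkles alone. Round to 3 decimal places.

At the threshold, the rate on winkles alone equals the profitability of cockles: λ·9.9/(1 + λ·29) = 2.8/40 = 0.07.
Rearranging, λ(9.9 − 0.07×29) = 0.07, so λ = 0.07/7.87 = 0.008895 per s.

0.009 per s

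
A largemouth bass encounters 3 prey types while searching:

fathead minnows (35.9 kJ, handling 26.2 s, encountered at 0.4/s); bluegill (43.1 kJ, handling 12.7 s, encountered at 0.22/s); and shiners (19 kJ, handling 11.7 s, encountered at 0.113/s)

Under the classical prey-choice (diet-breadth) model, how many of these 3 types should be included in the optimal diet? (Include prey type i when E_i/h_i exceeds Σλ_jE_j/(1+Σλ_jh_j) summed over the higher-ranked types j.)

1

Rank by E/h (kJ/s): bluegill 3.39, shiners 1.62, fathead minnows 1.37. Include each in turn until the next type's E/h falls below the running intake rate.
Rate on top 1: 2.499. shiners: 1.62 < 2.499 → exclude; stop.
Optimal diet: bluegill — 1 of 3 types.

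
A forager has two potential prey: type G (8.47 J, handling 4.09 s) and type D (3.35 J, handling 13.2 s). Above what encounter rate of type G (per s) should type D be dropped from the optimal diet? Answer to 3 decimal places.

0.034 per s

The zero-one rule: include type D iff E₂/h₂ > λE₁/(1+λh₁). Equality gives the switch point.
λE₁h₂ = E₂ + λE₂h₁ ⇒ λ = E₂/(E₁h₂ − E₂h₁) = 3.35/(111.8 − 13.7) = 0.03415 per s.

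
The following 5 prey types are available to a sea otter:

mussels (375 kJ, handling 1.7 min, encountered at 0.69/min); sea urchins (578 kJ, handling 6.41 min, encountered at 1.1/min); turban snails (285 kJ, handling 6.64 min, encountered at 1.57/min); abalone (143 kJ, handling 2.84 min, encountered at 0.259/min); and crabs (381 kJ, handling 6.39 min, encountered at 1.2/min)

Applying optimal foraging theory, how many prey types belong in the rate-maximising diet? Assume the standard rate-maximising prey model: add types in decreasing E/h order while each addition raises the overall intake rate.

E/h in descending order: mussels 221, sea urchins 90.2, crabs 59.6, abalone 50.4, turban snails 42.9 kJ/min. The optimal diet is the largest prefix of this list for which every included type satisfies E_i/h_i > R on the types above it.
Rate on top 1: 119.1. sea urchins: 90.2 < 119.1 → exclude; stop.
Optimal diet: mussels — 1 of 5 types.

1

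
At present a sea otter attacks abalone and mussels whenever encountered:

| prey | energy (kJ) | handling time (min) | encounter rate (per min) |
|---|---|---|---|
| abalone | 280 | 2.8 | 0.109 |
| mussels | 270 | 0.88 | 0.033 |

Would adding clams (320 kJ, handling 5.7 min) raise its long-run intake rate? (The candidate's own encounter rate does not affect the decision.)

Yes

Intake rate on the current diet: R = (0.109×280 + 0.033×270) / (1 + 0.109×2.8 + 0.033×0.88) = 39.43/1.334 = 29.55 kJ/min.
clams: E/h = 320/5.7 = 56.14 kJ/min.
Since 56.14 > R, including clams increases the long-run rate.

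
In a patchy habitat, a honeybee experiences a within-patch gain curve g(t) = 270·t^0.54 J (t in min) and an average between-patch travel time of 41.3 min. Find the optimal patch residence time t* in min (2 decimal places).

48.48 min

Optimal t* satisfies g'(t*) = g(t*)/(T + t*).
g'(t) = 0.54·270·t^-0.46. Setting 0.54·270·t^-0.46 = 270·t^0.54/(41.3+t) gives 0.54(41.3+t) = t, so 0.46·t = 0.54×41.3.
t* = 0.54×41.3/0.46 = 48.48 min.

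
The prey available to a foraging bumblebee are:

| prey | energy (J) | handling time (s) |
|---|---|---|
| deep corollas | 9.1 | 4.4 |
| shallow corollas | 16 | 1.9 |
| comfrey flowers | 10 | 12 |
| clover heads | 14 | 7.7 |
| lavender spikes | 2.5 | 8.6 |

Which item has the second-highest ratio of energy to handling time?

In descending order of E/h:
shallow corollas: 16/1.9 = 8.42 J/s
deep corollas: 9.1/4.4 = 2.07 J/s
clover heads: 14/7.7 = 1.82 J/s
comfrey flowers: 10/12 = 0.833 J/s
lavender spikes: 2.5/8.6 = 0.291 J/s

deep corollas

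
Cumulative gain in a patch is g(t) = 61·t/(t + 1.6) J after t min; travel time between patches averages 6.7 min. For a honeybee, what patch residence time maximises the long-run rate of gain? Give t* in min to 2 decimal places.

3.27 min

By the marginal value theorem, leave when the instantaneous gain rate g'(t) equals the habitat-wide average g(t)/(T + t).
g'(t) = 61·1.6/(t + 1.6)². Setting 61·1.6/(t+1.6)² = 61t/[(t+1.6)(6.7+t)] gives 1.6(6.7+t) = t(t+1.6), so t² = 1.6×6.7 = 10.72.
t* = √10.72 = 3.274 min.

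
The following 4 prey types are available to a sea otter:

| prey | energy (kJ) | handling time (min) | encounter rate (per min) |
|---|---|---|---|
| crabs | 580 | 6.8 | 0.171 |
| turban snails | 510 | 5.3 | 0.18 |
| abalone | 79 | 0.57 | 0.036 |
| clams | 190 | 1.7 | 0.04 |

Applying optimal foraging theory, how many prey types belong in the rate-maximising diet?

Rank by E/h (kJ/min): abalone 139, clams 112, turban snails 96.2, crabs 85.3. Include each in turn until the next type's E/h falls below the running intake rate.
Rate on top 1: 2.787. clams: 112 > 2.787 → include.
Rate on top 2: 9.595. turban snails: 96.2 > 9.595 → include.
Rate on top 3: 50.06. crabs: 85.3 > 50.06 → include.
Optimal diet: abalone, clams, turban snails, crabs — 4 of 4 types.

4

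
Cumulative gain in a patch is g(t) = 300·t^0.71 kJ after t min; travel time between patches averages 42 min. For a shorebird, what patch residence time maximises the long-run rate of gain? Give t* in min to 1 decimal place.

102.8 min

Maximise g(t)/(T+t): set derivative to zero → g'(t)(T+t) = g(t).
g'(t) = 0.71·300·t^-0.29. Setting 0.71·300·t^-0.29 = 300·t^0.71/(42+t) gives 0.71(42+t) = t, so 0.29·t = 0.71×42.
t* = 0.71×42/0.29 = 102.8 min.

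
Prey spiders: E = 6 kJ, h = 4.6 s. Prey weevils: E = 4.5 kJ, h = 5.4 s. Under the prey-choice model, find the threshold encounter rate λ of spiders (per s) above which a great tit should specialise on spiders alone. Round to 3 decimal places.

0.385 per s

Drop weevils once their profitability E₂/h₂ falls below the rate achievable on spiders alone: E₂/h₂ = λE₁/(1 + λh₁).
Solve for λ: λE₁h₂ = E₂(1 + λh₁) → λ(E₁h₂ − E₂h₁) = E₂ → λ = E₂/(E₁h₂ − E₂h₁).
λ = 4.5/(6×5.4 − 4.5×4.6) = 4.5/11.7 = 0.3846 per s.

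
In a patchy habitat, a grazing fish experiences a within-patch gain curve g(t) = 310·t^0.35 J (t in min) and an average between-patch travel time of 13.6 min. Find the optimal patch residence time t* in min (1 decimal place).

By the marginal value theorem, leave when the instantaneous gain rate g'(t) equals the habitat-wide average g(t)/(T + t).
g'(t) = 0.35·310·t^-0.65. Setting 0.35·310·t^-0.65 = 310·t^0.35/(13.6+t) gives 0.35(13.6+t) = t, so 0.65·t = 0.35×13.6.
t* = 0.35×13.6/0.65 = 7.323 min.

7.3 min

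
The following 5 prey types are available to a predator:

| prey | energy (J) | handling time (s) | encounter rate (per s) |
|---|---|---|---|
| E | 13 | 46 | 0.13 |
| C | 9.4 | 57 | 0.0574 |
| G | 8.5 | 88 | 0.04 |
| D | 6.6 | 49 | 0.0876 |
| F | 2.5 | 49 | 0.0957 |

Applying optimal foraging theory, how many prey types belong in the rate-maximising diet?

Rank by E/h (J/s): E 0.283, C 0.165, D 0.135, G 0.0966, F 0.051. Include each in turn until the next type's E/h falls below the running intake rate.
Rate on top 1: 0.2421. C: 0.165 < 0.2421 → exclude; stop.
Optimal diet: E — 1 of 5 types.

1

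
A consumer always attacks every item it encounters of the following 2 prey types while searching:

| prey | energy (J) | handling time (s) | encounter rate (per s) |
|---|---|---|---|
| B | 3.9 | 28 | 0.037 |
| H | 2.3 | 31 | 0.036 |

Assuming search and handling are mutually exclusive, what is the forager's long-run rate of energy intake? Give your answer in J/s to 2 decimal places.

R = (0.037×3.9 + 0.036×2.3) / (1 + 0.037×28 + 0.036×31) = 0.2271/3.152 = 0.07205 J/s.

0.07 J/s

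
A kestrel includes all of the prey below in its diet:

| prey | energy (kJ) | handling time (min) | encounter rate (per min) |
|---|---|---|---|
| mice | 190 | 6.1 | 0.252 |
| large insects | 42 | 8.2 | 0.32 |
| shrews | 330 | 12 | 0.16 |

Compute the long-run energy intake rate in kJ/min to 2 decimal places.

16.12 kJ/min

Energy encountered per unit search time: 0.252×190 + 0.32×42 + 0.16×330 = 114.1 kJ/min.
Handling time per unit search time: 0.252×6.1 + 0.32×8.2 + 0.16×12 = 6.081.
Rate = 114.1/(1 + 6.081) = 16.12 kJ/min.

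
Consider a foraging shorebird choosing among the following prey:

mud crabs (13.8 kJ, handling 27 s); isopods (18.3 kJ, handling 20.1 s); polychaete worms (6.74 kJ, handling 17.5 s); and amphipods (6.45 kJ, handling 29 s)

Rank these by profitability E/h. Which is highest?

In descending order of E/h:
isopods: 18.3/20.1 = 0.91 kJ/s
mud crabs: 13.8/27 = 0.511 kJ/s
polychaete worms: 6.74/17.5 = 0.385 kJ/s
amphipods: 6.45/29 = 0.222 kJ/s

isopods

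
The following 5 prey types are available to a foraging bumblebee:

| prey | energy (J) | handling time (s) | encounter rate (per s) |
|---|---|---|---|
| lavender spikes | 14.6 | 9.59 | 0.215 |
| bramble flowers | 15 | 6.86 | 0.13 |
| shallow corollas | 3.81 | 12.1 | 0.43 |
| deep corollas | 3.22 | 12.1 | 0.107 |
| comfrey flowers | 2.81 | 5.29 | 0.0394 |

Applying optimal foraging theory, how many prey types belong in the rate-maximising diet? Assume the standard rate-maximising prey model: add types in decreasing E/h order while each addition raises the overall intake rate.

Profitabilities (E/h, J/s): bramble flowers 2.19, lavender spikes 1.52, comfrey flowers 0.531, shallow corollas 0.315, deep corollas 0.266. Add prey in this order while the next type's profitability exceeds the intake rate on those already taken.
Rate on top 1: 1.031. lavender spikes: 1.52 > 1.031 → include.
Rate on top 2: 1.287. comfrey flowers: 0.531 < 1.287 → exclude; stop.
Optimal diet: bramble flowers, lavender spikes — 2 of 5 types.

2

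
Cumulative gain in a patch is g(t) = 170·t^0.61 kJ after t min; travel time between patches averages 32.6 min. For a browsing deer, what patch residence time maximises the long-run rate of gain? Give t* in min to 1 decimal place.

51.0 min

Maximise g(t)/(T+t): set derivative to zero → g'(t)(T+t) = g(t).
g'(t) = 0.61·170·t^-0.39. Setting 0.61·170·t^-0.39 = 170·t^0.61/(32.6+t) gives 0.61(32.6+t) = t, so 0.39·t = 0.61×32.6.
t* = 0.61×32.6/0.39 = 50.99 min.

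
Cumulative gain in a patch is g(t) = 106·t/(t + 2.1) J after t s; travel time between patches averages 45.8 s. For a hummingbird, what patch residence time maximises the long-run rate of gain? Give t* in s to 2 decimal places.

Optimal t* satisfies g'(t*) = g(t*)/(T + t*).
g'(t) = 106·2.1/(t + 2.1)². Setting 106·2.1/(t+2.1)² = 106t/[(t+2.1)(45.8+t)] gives 2.1(45.8+t) = t(t+2.1), so t² = 2.1×45.8 = 96.18.
t* = √96.18 = 9.807 s.

9.81 s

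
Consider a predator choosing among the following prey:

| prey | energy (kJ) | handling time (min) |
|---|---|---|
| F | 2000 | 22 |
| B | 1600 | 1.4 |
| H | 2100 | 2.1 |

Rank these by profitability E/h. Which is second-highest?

In descending order of E/h:
B: 1600/1.4 = 1.14e+03 kJ/min
H: 2100/2.1 = 1e+03 kJ/min
F: 2000/22 = 90.9 kJ/min

H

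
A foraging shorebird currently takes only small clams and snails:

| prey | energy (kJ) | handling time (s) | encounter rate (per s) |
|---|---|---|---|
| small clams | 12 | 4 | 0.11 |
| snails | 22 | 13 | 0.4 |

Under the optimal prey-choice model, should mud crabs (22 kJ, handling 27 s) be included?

Intake rate on the current diet: R = (0.11×12 + 0.4×22) / (1 + 0.11×4 + 0.4×13) = 10.12/6.64 = 1.524 kJ/s.
Profitability of mud crabs: 22/27 = 0.8148 kJ/s.
Since 0.8148 < R, time spent handling mud crabs is better spent searching.

No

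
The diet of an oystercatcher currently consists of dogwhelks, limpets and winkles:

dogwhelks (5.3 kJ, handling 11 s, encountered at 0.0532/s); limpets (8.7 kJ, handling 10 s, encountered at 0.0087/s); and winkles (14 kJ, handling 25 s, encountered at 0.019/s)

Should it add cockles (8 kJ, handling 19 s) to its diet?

Yes

Current rate: (0.0532×5.3 + 0.0087×8.7 + 0.019×14)/(1 + 0.0532×11 + 0.0087×10 + 0.019×25) = 0.2904 kJ/s.
cockles: E/h = 8/19 = 0.4211 kJ/s.
Since 0.4211 > R, including cockles increases the long-run rate.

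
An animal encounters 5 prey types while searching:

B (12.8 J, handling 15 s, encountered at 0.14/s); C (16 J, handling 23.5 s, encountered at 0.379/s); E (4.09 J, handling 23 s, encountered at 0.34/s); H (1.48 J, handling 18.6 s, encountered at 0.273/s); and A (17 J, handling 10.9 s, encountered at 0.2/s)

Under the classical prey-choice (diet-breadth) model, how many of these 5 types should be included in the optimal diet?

E/h in descending order: A 1.56, B 0.853, C 0.681, E 0.178, H 0.0796 J/s. The optimal diet is the largest prefix of this list for which every included type satisfies E_i/h_i > R on the types above it.
Rate on top 1: 1.069. B: 0.853 < 1.069 → exclude; stop.
Optimal diet: A — 1 of 5 types.

1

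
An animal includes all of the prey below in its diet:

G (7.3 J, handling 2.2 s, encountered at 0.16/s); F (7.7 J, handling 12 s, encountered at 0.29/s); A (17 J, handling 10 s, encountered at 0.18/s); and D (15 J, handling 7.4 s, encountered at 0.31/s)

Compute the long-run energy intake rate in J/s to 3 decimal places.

R = (0.16×7.3 + 0.29×7.7 + 0.18×17 + 0.31×15) / (1 + 0.16×2.2 + 0.29×12 + 0.18×10 + 0.31×7.4) = 11.11/8.926 = 1.245 J/s.

1.245 J/s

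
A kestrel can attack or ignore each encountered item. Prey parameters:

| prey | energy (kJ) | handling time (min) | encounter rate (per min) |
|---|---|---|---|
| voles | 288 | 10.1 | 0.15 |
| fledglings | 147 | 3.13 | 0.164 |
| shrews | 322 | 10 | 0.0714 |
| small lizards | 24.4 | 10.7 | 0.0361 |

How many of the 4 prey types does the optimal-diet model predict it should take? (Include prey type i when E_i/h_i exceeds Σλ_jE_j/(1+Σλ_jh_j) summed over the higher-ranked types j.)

E/h in descending order: fledglings 47, shrews 32.2, voles 28.5, small lizards 2.28 kJ/min. The optimal diet is the largest prefix of this list for which every included type satisfies E_i/h_i > R on the types above it.
Rate on top 1: 15.93. shrews: 32.2 > 15.93 → include.
Rate on top 2: 21.15. voles: 28.5 > 21.15 → include.
Rate on top 3: 24.13. small lizards: 2.28 < 24.13 → exclude; stop.
Optimal diet: fledglings, shrews, voles — 3 of 4 types.

3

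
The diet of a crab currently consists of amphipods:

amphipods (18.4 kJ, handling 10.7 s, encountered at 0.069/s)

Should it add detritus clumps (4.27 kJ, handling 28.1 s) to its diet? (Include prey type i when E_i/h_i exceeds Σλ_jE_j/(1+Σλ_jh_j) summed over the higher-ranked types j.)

No

On amphipods alone, R = ΣλE/(1+Σλh) = 1.27/1.738 = 0.7304 kJ/s.
detritus clumps: E/h = 4.27/28.1 = 0.152 kJ/s.
Since 0.152 < R, time spent handling detritus clumps is better spent searching.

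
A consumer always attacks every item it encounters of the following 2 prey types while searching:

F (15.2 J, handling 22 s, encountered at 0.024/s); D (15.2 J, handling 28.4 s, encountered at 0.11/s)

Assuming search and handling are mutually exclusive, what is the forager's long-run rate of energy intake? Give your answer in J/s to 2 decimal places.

0.44 J/s

R = (0.024×15.2 + 0.11×15.2) / (1 + 0.024×22 + 0.11×28.4) = 2.037/4.652 = 0.4378 J/s.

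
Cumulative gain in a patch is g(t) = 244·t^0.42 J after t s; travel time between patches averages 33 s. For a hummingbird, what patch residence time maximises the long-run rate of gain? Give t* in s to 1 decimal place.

23.9 s

By the marginal value theorem, leave when the instantaneous gain rate g'(t) equals the habitat-wide average g(t)/(T + t).
g'(t) = 0.42·244·t^-0.58. Setting 0.42·244·t^-0.58 = 244·t^0.42/(33+t) gives 0.42(33+t) = t, so 0.58·t = 0.42×33.
t* = 0.42×33/0.58 = 23.9 s.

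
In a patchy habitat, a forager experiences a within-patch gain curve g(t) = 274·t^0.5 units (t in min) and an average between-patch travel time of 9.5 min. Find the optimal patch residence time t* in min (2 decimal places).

9.50 min

Optimal t* satisfies g'(t*) = g(t*)/(T + t*).
g'(t) = 0.5·274·t^-0.5. Setting 0.5·274·t^-0.5 = 274·t^0.5/(9.5+t) gives 0.5(9.5+t) = t, so 0.50·t = 0.5×9.5.
t* = 0.5×9.5/0.50 = 9.5 min.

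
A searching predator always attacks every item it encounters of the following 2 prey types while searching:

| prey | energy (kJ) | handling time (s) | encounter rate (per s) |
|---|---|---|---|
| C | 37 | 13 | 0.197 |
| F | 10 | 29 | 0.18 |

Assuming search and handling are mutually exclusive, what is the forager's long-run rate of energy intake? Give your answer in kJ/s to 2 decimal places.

1.04 kJ/s

R = (0.197×37 + 0.18×10) / (1 + 0.197×13 + 0.18×29) = 9.089/8.781 = 1.035 kJ/s.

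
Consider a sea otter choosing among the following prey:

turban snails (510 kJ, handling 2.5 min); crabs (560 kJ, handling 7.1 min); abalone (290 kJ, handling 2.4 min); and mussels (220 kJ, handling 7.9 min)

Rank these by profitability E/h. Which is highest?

turban snails

In descending order of E/h:
turban snails: 510/2.5 = 204 kJ/min
abalone: 290/2.4 = 121 kJ/min
crabs: 560/7.1 = 78.9 kJ/min
mussels: 220/7.9 = 27.8 kJ/min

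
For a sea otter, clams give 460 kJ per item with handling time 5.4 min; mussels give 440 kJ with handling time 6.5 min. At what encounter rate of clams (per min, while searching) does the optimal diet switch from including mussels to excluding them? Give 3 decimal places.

The zero-one rule: include mussels iff E₂/h₂ > λE₁/(1+λh₁). Equality gives the switch point.
λE₁h₂ = E₂ + λE₂h₁ ⇒ λ = E₂/(E₁h₂ − E₂h₁) = 440/(2990 − 2376) = 0.7166 per min.

0.717 per min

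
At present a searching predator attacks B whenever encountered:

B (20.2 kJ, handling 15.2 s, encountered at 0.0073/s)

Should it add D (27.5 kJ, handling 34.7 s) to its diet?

Intake rate on the current diet: R = (0.0073×20.2) / (1 + 0.0073×15.2) = 0.1475/1.111 = 0.1327 kJ/s.
Profitability of D: 27.5/34.7 = 0.7925 kJ/s.
0.7925 > 0.1327, so adding D raises the average — include it.

Yes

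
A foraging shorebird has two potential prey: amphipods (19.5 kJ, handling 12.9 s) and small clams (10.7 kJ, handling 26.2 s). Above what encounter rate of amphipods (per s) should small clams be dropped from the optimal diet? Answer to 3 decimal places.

0.029 per s

Drop small clams once their profitability E₂/h₂ falls below the rate achievable on amphipods alone: E₂/h₂ = λE₁/(1 + λh₁).
Solve for λ: λE₁h₂ = E₂(1 + λh₁) → λ(E₁h₂ − E₂h₁) = E₂ → λ = E₂/(E₁h₂ − E₂h₁).
λ = 10.7/(19.5×26.2 − 10.7×12.9) = 10.7/372.9 = 0.0287 per s.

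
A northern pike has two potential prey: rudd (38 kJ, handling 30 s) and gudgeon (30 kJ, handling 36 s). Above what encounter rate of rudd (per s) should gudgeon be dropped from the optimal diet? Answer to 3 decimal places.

0.064 per s

The zero-one rule: include gudgeon iff E₂/h₂ > λE₁/(1+λh₁). Equality gives the switch point.
λE₁h₂ = E₂ + λE₂h₁ ⇒ λ = E₂/(E₁h₂ − E₂h₁) = 30/(1368 − 900) = 0.0641 per s.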